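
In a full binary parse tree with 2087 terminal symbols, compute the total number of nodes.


Leaf nodes (terminals): 2087
Internal nodes = n - 1 = 2087 - 1 = 2086
Total = leaves + internal = 2087 + 2086 = 4173

4173


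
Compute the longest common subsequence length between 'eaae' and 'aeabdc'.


DP table for LCS of 'eaae' and 'aeabdc':
       a  e  a  b  d  c
    0  0  0  0  0  0  0
  e 0  0  1  1  1  1  1
  a 0  1  1  2  2  2  2
  a 0  1  1  2  2  2  2
  e 0  1  2  2  2  2  2
LCS: 'ea'
LCS length = 2

2


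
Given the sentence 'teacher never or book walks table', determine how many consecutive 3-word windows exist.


Word trigrams from [6] words:
  Trigram 1: (teacher never or)
  Trigram 2: (never or book)
  Trigram 3: (or book walks)
  Trigram 4: (book walks table)
Total word trigrams: 6 - 2 = 4

4


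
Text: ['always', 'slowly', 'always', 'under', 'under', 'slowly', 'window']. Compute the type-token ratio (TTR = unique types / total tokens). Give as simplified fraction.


Tokens: 7
Unique types: ('always', 'slowly', 'under', 'window') = 4
TTR = 4/7
Already in lowest terms.

4/7


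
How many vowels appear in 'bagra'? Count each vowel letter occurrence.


Scanning each character of 'bagra':
  Position 1: 'b' -> consonant (running count: 0)
  Position 2: 'a' -> vowel (running count: 1)
  Position 3: 'g' -> consonant (running count: 1)
  Position 4: 'r' -> consonant (running count: 1)
  Position 5: 'a' -> vowel (running count: 2)
Total vowels: 2

2


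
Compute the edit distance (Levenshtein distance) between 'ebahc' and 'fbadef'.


Building DP table for s1='ebahc' (len 5) and s2='fbadef' (len 6):
       f  b  a  d  e  f
    0  1  2  3  4  5  6
  e 1  1  2  3  4  4  5
  b 2  2  1  2  3  4  5
  a 3  3  2  1  2  3  4
  h 4  4  3  2  2  3  4
  c 5  5  4  3  3  3  4
Edit distance = dp[5][6] = 4

4


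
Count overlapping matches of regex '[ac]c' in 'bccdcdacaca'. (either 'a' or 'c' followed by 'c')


Pattern: [ac]c means either 'a' or 'c' followed by 'c'.
Scanning 'bccdcdacaca' position-by-position:
  Pos 0: window 'bc' -> no
  Pos 1: window 'cc' -> MATCH
  Pos 2: window 'cd' -> no
  Pos 3: window 'dc' -> no
  Pos 4: window 'cd' -> no
  Pos 5: window 'da' -> no
  Pos 6: window 'ac' -> MATCH
  Pos 7: window 'ca' -> no
  Pos 8: window 'ac' -> MATCH
  Pos 9: window 'ca' -> no
  Pos 10: window 'a' -> no
Total matches: 3

3


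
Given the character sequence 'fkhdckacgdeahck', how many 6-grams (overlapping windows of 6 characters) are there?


String 'fkhdckacgdeahck' has length L = 15.
Number of overlapping n-grams = L - n + 1
Substituting: 15 - 6 + 1 = 10

10


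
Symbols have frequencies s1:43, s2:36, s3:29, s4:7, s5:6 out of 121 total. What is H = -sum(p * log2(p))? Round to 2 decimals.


Computing entropy H = -sum(p_i * log2(p_i)):
  s1: p = 43/121 = 0.3554, -p*log2(p) = 0.5304
  s2: p = 36/121 = 0.2975, -p*log2(p) = 0.5203
  s3: p = 29/121 = 0.2397, -p*log2(p) = 0.4939
  s4: p = 7/121 = 0.0579, -p*log2(p) = 0.2379
  s5: p = 6/121 = 0.0496, -p*log2(p) = 0.2149
H = sum of terms = 1.9974
Rounded to 2 decimals: 2.00

2.00


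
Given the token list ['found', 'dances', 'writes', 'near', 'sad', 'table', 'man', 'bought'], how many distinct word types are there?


Listing all tokens and tracking unique types:
  Token 1: 'found' -> NEW (unique so far: 1)
  Token 2: 'dances' -> NEW (unique so far: 2)
  Token 3: 'writes' -> NEW (unique so far: 3)
  Token 4: 'near' -> NEW (unique so far: 4)
  Token 5: 'sad' -> NEW (unique so far: 5)
  Token 6: 'table' -> NEW (unique so far: 6)
  Token 7: 'man' -> NEW (unique so far: 7)
  Token 8: 'bought' -> NEW (unique so far: 8)
Unique types: ('bought', 'dances', 'found', 'man', 'near', 'sad', 'table', 'writes')
Vocabulary size: 8

8


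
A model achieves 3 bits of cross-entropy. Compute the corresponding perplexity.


Perplexity formula: PP = 2^H
H = 3
PP = 2^3
Steps: 2^1 = 2, 2^2 = 4, 2^3 = 8
PP = 8

8


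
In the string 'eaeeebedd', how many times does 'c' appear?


Scanning 'eaeeebedd' for 'c':
  No matches found.
Total occurrences of 'c': 0

0


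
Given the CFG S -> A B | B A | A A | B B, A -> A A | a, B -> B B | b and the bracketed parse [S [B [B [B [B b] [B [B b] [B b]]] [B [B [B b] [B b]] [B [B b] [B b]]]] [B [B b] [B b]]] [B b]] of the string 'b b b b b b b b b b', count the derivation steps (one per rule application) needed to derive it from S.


Every bracketed nonterminal node [X ...] in the tree is produced by exactly one rule application.
Reading the tree off as a leftmost derivation:
  Step 1: S  =>  B B   (applied S -> B B)
  Step 2: B B  =>  B B B   (applied B -> B B)
  Step 3: B B B  =>  B B B B   (applied B -> B B)
  Step 4: B B B B  =>  B B B B B   (applied B -> B B)
  Step 5: B B B B B  =>  b B B B B   (applied B -> b)
  Step 6: b B B B B  =>  b B B B B B   (applied B -> B B)
  Step 7: b B B B B B  =>  b b B B B B   (applied B -> b)
  Step 8: b b B B B B  =>  b b b B B B   (applied B -> b)
  Step 9: b b b B B B  =>  b b b B B B B   (applied B -> B B)
  Step 10: b b b B B B B  =>  b b b B B B B B   (applied B -> B B)
  Step 11: b b b B B B B B  =>  b b b b B B B B   (applied B -> b)
  Step 12: b b b b B B B B  =>  b b b b b B B B   (applied B -> b)
  Step 13: b b b b b B B B  =>  b b b b b B B B B   (applied B -> B B)
  Step 14: b b b b b B B B B  =>  b b b b b b B B B   (applied B -> b)
  Step 15: b b b b b b B B B  =>  b b b b b b b B B   (applied B -> b)
  Step 16: b b b b b b b B B  =>  b b b b b b b B B B   (applied B -> B B)
  Step 17: b b b b b b b B B B  =>  b b b b b b b b B B   (applied B -> b)
  Step 18: b b b b b b b b B B  =>  b b b b b b b b b B   (applied B -> b)
  Step 19: b b b b b b b b b B  =>  b b b b b b b b b b   (applied B -> b)
Final yield: b b b b b b b b b b
Total rewrite steps: 19

19


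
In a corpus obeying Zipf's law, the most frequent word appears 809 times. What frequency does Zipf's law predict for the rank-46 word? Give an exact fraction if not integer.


Zipf's law: freq(rank) = f1 / rank
f1 = 809, rank = 46
freq = 809 / 46
GCD(809, 46) = 1
Simplified: 809/46

809/46


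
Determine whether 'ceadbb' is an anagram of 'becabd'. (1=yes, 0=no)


Sort characters of 'ceadbb': 'abbcde'
Sort characters of 'becabd': 'abbcde'
Sorted forms match -> they ARE anagrams
Result: 1

1


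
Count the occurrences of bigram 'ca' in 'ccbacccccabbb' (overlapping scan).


Scanning 'ccbacccccabbb' for bigram 'ca':
  Position 0: 'cc' -> no
  Position 1: 'cb' -> no
  Position 2: 'ba' -> no
  Position 3: 'ac' -> no
  Position 4: 'cc' -> no
  Position 5: 'cc' -> no
  Position 6: 'cc' -> no
  Position 7: 'cc' -> no
  Position 8: 'ca' -> MATCH
  Position 9: 'ab' -> no
  Position 10: 'bb' -> no
  Position 11: 'bb' -> no
Total matches: 1

1


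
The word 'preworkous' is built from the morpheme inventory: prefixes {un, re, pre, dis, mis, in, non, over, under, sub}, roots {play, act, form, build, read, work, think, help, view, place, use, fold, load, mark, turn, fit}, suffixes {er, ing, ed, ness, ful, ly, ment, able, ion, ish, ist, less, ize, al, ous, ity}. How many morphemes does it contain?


Segmenting 'preworkous' against the inventory:
  'pre' -> prefix (morpheme 1)
  'work' -> root (morpheme 2)
  'ous' -> suffix (morpheme 3)
Total morphemes: 3

3


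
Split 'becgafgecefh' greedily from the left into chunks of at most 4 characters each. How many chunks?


'becgafgecefh' has 12 characters.
Chunking with max size 4:
  Chunk 1: 'becg' (positions 0-3)
  Chunk 2: 'afge' (positions 4-7)
  Chunk 3: 'cefh' (positions 8-11)
Total chunks: ceil(12 / 4) = 3

3


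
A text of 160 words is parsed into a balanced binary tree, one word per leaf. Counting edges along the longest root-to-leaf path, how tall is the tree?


In a balanced binary tree with n leaves the deepest leaf is ceil(log2(n)) edges below the root.
log2(160) = 7.3219
ceil(7.3219) = 8
height (edges) = 8

8


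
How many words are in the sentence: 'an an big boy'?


Counting words by splitting on spaces:
  Word 1: 'an'
  Word 2: 'an'
  Word 3: 'big'
  Word 4: 'boy'
Total words: 4

4


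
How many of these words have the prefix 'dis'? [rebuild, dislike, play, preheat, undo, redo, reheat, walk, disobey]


Checking each word for prefix 'dis':
  'rebuild' -> no (count: 0)
  'dislike' -> YES, starts with 'dis' (count: 1)
  'play' -> no (count: 1)
  'preheat' -> no (count: 1)
  'undo' -> no (count: 1)
  'redo' -> no (count: 1)
  'reheat' -> no (count: 1)
  'walk' -> no (count: 1)
  'disobey' -> YES, starts with 'dis' (count: 2)
Total with prefix 'dis': 2

2


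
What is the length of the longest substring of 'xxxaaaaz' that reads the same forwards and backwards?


Scanning 'xxxaaaaz' for palindromic substrings.
Substring at positions 3-6: 'aaaa'.
Check: reverse('aaaa') = 'aaaa' -> palindrome confirmed.
Neighbouring characters ('x' / 'z') break symmetry, so it cannot extend further.
No longer palindromic substring exists; longest length = 4

4


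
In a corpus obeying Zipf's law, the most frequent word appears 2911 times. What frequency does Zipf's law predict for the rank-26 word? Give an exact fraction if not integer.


Zipf's law: freq(rank) = f1 / rank
f1 = 2911, rank = 26
freq = 2911 / 26
GCD(2911, 26) = 1
Simplified: 2911/26

2911/26


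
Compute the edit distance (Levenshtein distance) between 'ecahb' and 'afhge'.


Building DP table for s1='ecahb' (len 5) and s2='afhge' (len 5):
       a  f  h  g  e
    0  1  2  3  4  5
  e 1  1  2  3  4  4
  c 2  2  2  3  4  5
  a 3  2  3  3  4  5
  h 4  3  3  3  4  5
  b 5  4  4  4  4  5
Edit distance = dp[5][5] = 5

5


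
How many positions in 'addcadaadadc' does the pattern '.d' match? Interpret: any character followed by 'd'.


Pattern: .d means any character followed by 'd'.
Scanning 'addcadaadadc' position-by-position:
  Pos 0: window 'ad' -> MATCH
  Pos 1: window 'dd' -> MATCH
  Pos 2: window 'dc' -> no
  Pos 3: window 'ca' -> no
  Pos 4: window 'ad' -> MATCH
  Pos 5: window 'da' -> no
  Pos 6: window 'aa' -> no
  Pos 7: window 'ad' -> MATCH
  Pos 8: window 'da' -> no
  Pos 9: window 'ad' -> MATCH
  Pos 10: window 'dc' -> no
  Pos 11: window 'c' -> no
Total matches: 5

5


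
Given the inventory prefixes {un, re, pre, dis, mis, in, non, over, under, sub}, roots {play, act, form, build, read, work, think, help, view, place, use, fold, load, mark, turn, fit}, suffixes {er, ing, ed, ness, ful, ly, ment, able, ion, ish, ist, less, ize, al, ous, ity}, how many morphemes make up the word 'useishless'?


Segmenting 'useishless' against the inventory:
  'use' -> root (morpheme 1)
  'ish' -> suffix (morpheme 2)
  'less' -> suffix (morpheme 3)
Total morphemes: 3

3


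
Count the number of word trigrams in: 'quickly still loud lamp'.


Word trigrams from [4] words:
  Trigram 1: (quickly still loud)
  Trigram 2: (still loud lamp)
Total word trigrams: 4 - 2 = 2

2


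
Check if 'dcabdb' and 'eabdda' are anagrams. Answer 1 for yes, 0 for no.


Sort characters of 'dcabdb': 'abbcdd'
Sort characters of 'eabdda': 'aabdde'
Sorted forms differ -> they are NOT anagrams
Result: 0

0


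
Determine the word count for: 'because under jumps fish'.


Counting words by splitting on spaces:
  Word 1: 'because'
  Word 2: 'under'
  Word 3: 'jumps'
  Word 4: 'fish'
Total words: 4

4


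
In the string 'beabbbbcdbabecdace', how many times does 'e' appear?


Scanning 'beabbbbcdbabecdace' for 'e':
  Position 1: 'e' -> MATCH (count: 1)
  Position 12: 'e' -> MATCH (count: 2)
  Position 17: 'e' -> MATCH (count: 3)
Total occurrences of 'e': 3

3


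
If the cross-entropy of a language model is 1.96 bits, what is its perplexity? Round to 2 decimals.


Perplexity formula: PP = 2^H
H = 1.96
PP = 2^1.96
Decompose: 2^1.96 = 2^1 * 2^0.96
2^1 = 2, 2^0.96 ~ 1.9453099
PP ~ 2 * 1.9453099 = 3.8906198
Rounded to 2 decimals: 3.89

3.89


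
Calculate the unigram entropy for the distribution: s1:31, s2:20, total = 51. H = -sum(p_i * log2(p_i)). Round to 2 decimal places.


Computing entropy H = -sum(p_i * log2(p_i)):
  s1: p = 31/51 = 0.6078, -p*log2(p) = 0.4366
  s2: p = 20/51 = 0.3922, -p*log2(p) = 0.5296
H = sum of terms = 0.9662
Rounded to 2 decimals: 0.97

0.97


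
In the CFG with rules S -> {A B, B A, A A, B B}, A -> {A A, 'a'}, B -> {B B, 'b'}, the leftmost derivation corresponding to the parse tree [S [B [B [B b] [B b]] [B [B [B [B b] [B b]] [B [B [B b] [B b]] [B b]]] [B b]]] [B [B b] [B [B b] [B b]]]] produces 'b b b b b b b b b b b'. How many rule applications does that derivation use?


Every bracketed nonterminal node [X ...] in the tree is produced by exactly one rule application.
Reading the tree off as a leftmost derivation:
  Step 1: S  =>  B B   (applied S -> B B)
  Step 2: B B  =>  B B B   (applied B -> B B)
  Step 3: B B B  =>  B B B B   (applied B -> B B)
  Step 4: B B B B  =>  b B B B   (applied B -> b)
  Step 5: b B B B  =>  b b B B   (applied B -> b)
  Step 6: b b B B  =>  b b B B B   (applied B -> B B)
  Step 7: b b B B B  =>  b b B B B B   (applied B -> B B)
  Step 8: b b B B B B  =>  b b B B B B B   (applied B -> B B)
  Step 9: b b B B B B B  =>  b b b B B B B   (applied B -> b)
  Step 10: b b b B B B B  =>  b b b b B B B   (applied B -> b)
  Step 11: b b b b B B B  =>  b b b b B B B B   (applied B -> B B)
  Step 12: b b b b B B B B  =>  b b b b B B B B B   (applied B -> B B)
  Step 13: b b b b B B B B B  =>  b b b b b B B B B   (applied B -> b)
  Step 14: b b b b b B B B B  =>  b b b b b b B B B   (applied B -> b)
  Step 15: b b b b b b B B B  =>  b b b b b b b B B   (applied B -> b)
  Step 16: b b b b b b b B B  =>  b b b b b b b b B   (applied B -> b)
  Step 17: b b b b b b b b B  =>  b b b b b b b b B B   (applied B -> B B)
  Step 18: b b b b b b b b B B  =>  b b b b b b b b b B   (applied B -> b)
  Step 19: b b b b b b b b b B  =>  b b b b b b b b b B B   (applied B -> B B)
  Step 20: b b b b b b b b b B B  =>  b b b b b b b b b b B   (applied B -> b)
  Step 21: b b b b b b b b b b B  =>  b b b b b b b b b b b   (applied B -> b)
Final yield: b b b b b b b b b b b
Total rewrite steps: 21

21


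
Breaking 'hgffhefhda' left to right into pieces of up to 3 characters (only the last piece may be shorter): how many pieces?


'hgffhefhda' has 10 characters.
Chunking with max size 3:
  Chunk 1: 'hgf' (positions 0-2)
  Chunk 2: 'fhe' (positions 3-5)
  Chunk 3: 'fhd' (positions 6-8)
  Chunk 4: 'a' (positions 9-9)
Total chunks: ceil(10 / 3) = 4

4


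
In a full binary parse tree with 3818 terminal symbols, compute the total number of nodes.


Leaf nodes (terminals): 3818
Internal nodes = n - 1 = 3818 - 1 = 3817
Total = leaves + internal = 3818 + 3817 = 7635

7635


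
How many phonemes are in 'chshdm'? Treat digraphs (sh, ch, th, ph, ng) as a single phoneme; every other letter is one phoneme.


Parsing 'chshdm' greedily, digraphs first:
  'ch' -> digraph (1 consonant phoneme) (phonemes so far: 1)
  'sh' -> digraph (1 consonant phoneme) (phonemes so far: 2)
  'd' -> consonant phoneme (phonemes so far: 3)
  'm' -> consonant phoneme (phonemes so far: 4)
Total phonemes: 4

4


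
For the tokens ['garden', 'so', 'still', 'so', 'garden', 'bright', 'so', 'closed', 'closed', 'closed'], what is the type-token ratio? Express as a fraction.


Tokens: 10
Unique types: ('bright', 'closed', 'garden', 'so', 'still') = 5
TTR = 5/10
Simplify: divide both by 5 -> 1/2
TTR = 1/2

1/2


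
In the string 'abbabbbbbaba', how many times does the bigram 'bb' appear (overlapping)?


Scanning 'abbabbbbbaba' for bigram 'bb':
  Position 0: 'ab' -> no
  Position 1: 'bb' -> MATCH
  Position 2: 'ba' -> no
  Position 3: 'ab' -> no
  Position 4: 'bb' -> MATCH
  Position 5: 'bb' -> MATCH
  Position 6: 'bb' -> MATCH
  Position 7: 'bb' -> MATCH
  Position 8: 'ba' -> no
  Position 9: 'ab' -> no
  Position 10: 'ba' -> no
Total matches: 5

5


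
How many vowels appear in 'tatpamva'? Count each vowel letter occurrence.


Scanning each character of 'tatpamva':
  Position 1: 't' -> consonant (running count: 0)
  Position 2: 'a' -> vowel (running count: 1)
  Position 3: 't' -> consonant (running count: 1)
  Position 4: 'p' -> consonant (running count: 1)
  Position 5: 'a' -> vowel (running count: 2)
  Position 6: 'm' -> consonant (running count: 2)
  Position 7: 'v' -> consonant (running count: 2)
  Position 8: 'a' -> vowel (running count: 3)
Total vowels: 3

3


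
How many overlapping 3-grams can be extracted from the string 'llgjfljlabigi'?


String 'llgjfljlabigi' has length L = 13.
Number of overlapping n-grams = L - n + 1
Substituting: 13 - 3 + 1 = 11

11


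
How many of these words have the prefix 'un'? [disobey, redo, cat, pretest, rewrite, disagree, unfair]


Checking each word for prefix 'un':
  'disobey' -> no (count: 0)
  'redo' -> no (count: 0)
  'cat' -> no (count: 0)
  'pretest' -> no (count: 0)
  'rewrite' -> no (count: 0)
  'disagree' -> no (count: 0)
  'unfair' -> YES, starts with 'un' (count: 1)
Total with prefix 'un': 1

1


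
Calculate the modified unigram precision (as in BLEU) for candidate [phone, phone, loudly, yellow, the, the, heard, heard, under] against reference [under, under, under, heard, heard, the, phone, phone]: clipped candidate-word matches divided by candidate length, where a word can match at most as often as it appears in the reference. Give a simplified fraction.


Reference word counts: {'heard': 2, 'phone': 2, 'the': 1, 'under': 3}
Checking each candidate word (with clipping):
  'phone' -> in reference (ref count 2, used 1/2) -> match (matches: 1)
  'phone' -> in reference (ref count 2, used 2/2) -> match (matches: 2)
  'loudly' -> not in reference -> no match (matches: 2)
  'yellow' -> not in reference -> no match (matches: 2)
  'the' -> in reference (ref count 1, used 1/1) -> match (matches: 3)
  'the' -> ref count 1 already used up (1/1) -> clipped, no match (matches: 3)
  'heard' -> in reference (ref count 2, used 1/2) -> match (matches: 4)
  'heard' -> in reference (ref count 2, used 2/2) -> match (matches: 5)
  'under' -> in reference (ref count 3, used 1/3) -> match (matches: 6)
Clipped matches: 6, Candidate length: 9
Precision = 6/9 = 2/3

2/3


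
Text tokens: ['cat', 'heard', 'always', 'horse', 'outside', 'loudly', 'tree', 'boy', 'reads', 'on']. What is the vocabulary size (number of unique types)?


Listing all tokens and tracking unique types:
  Token 1: 'cat' -> NEW (unique so far: 1)
  Token 2: 'heard' -> NEW (unique so far: 2)
  Token 3: 'always' -> NEW (unique so far: 3)
  Token 4: 'horse' -> NEW (unique so far: 4)
  Token 5: 'outside' -> NEW (unique so far: 5)
  Token 6: 'loudly' -> NEW (unique so far: 6)
  Token 7: 'tree' -> NEW (unique so far: 7)
  Token 8: 'boy' -> NEW (unique so far: 8)
  Token 9: 'reads' -> NEW (unique so far: 9)
  Token 10: 'on' -> NEW (unique so far: 10)
Unique types: ('always', 'boy', 'cat', 'heard', 'horse', 'loudly', 'on', 'outside', 'reads', 'tree')
Vocabulary size: 10

10


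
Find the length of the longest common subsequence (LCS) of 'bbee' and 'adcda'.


DP table for LCS of 'bbee' and 'adcda':
       a  d  c  d  a
    0  0  0  0  0  0
  b 0  0  0  0  0  0
  b 0  0  0  0  0  0
  e 0  0  0  0  0  0
  e 0  0  0  0  0  0
LCS length = 0

0


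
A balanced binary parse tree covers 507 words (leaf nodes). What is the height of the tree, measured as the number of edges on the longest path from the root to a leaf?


In a balanced binary tree with n leaves the deepest leaf is ceil(log2(n)) edges below the root.
log2(507) = 8.9858
ceil(8.9858) = 9
height (edges) = 9

9


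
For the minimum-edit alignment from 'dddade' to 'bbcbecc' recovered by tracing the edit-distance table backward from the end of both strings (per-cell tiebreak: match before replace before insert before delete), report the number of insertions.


Edit distance = 7. Backtracking from cell (6, 7) with preference match > replace > insert > delete,
then listing the resulting alignment 'dddade' -> 'bbcbecc' left to right:
  Step 1: insert 'b' [insertion #1]
  Step 2: replace d->b
  Step 3: replace d->c
  Step 4: replace d->b
  Step 5: replace a->e
  Step 6: replace d->c
  Step 7: replace e->c
Total insertions: 1

1


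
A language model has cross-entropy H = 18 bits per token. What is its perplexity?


Perplexity formula: PP = 2^H
H = 18
PP = 2^18
PP = 2^18 = 262144

262144


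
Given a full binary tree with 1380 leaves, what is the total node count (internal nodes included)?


Leaf nodes (terminals): 1380
Internal nodes = n - 1 = 1380 - 1 = 1379
Total = leaves + internal = 1380 + 1379 = 2759

2759


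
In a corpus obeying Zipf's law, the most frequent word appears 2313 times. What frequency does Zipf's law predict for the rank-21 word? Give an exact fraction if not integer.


Zipf's law: freq(rank) = f1 / rank
f1 = 2313, rank = 21
freq = 2313 / 21
GCD(2313, 21) = 3
Simplified: 771/7

771/7


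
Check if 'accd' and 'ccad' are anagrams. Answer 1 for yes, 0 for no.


Sort characters of 'accd': 'accd'
Sort characters of 'ccad': 'accd'
Sorted forms match -> they ARE anagrams
Result: 1

1


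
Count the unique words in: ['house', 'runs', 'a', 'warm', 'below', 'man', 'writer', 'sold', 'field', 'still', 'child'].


Listing all tokens and tracking unique types:
  Token 1: 'house' -> NEW (unique so far: 1)
  Token 2: 'runs' -> NEW (unique so far: 2)
  Token 3: 'a' -> NEW (unique so far: 3)
  Token 4: 'warm' -> NEW (unique so far: 4)
  Token 5: 'below' -> NEW (unique so far: 5)
  Token 6: 'man' -> NEW (unique so far: 6)
  Token 7: 'writer' -> NEW (unique so far: 7)
  Token 8: 'sold' -> NEW (unique so far: 8)
  Token 9: 'field' -> NEW (unique so far: 9)
  Token 10: 'still' -> NEW (unique so far: 10)
  Token 11: 'child' -> NEW (unique so far: 11)
Unique types: ('a', 'below', 'child', 'field', 'house', 'man', 'runs', 'sold', 'still', 'warm', 'writer')
Vocabulary size: 11

11


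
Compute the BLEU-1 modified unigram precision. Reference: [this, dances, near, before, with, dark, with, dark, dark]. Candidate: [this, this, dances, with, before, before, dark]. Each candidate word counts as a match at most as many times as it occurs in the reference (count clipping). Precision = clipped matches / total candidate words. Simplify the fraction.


Reference word counts: {'before': 1, 'dances': 1, 'dark': 3, 'near': 1, 'this': 1, 'with': 2}
Checking each candidate word (with clipping):
  'this' -> in reference (ref count 1, used 1/1) -> match (matches: 1)
  'this' -> ref count 1 already used up (1/1) -> clipped, no match (matches: 1)
  'dances' -> in reference (ref count 1, used 1/1) -> match (matches: 2)
  'with' -> in reference (ref count 2, used 1/2) -> match (matches: 3)
  'before' -> in reference (ref count 1, used 1/1) -> match (matches: 4)
  'before' -> ref count 1 already used up (1/1) -> clipped, no match (matches: 4)
  'dark' -> in reference (ref count 3, used 1/3) -> match (matches: 5)
Clipped matches: 5, Candidate length: 7
Precision = 5/7

5/7


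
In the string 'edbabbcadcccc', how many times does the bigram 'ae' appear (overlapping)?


Scanning 'edbabbcadcccc' for bigram 'ae':
  Position 0: 'ed' -> no
  Position 1: 'db' -> no
  Position 2: 'ba' -> no
  Position 3: 'ab' -> no
  Position 4: 'bb' -> no
  Position 5: 'bc' -> no
  Position 6: 'ca' -> no
  Position 7: 'ad' -> no
  Position 8: 'dc' -> no
  Position 9: 'cc' -> no
  Position 10: 'cc' -> no
  Position 11: 'cc' -> no
Total matches: 0

0


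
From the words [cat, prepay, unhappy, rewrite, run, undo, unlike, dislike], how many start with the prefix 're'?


Checking each word for prefix 're':
  'cat' -> no (count: 0)
  'prepay' -> no (count: 0)
  'unhappy' -> no (count: 0)
  'rewrite' -> YES, starts with 're' (count: 1)
  'run' -> no (count: 1)
  'undo' -> no (count: 1)
  'unlike' -> no (count: 1)
  'dislike' -> no (count: 1)
Total with prefix 're': 1

1


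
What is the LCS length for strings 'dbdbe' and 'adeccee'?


DP table for LCS of 'dbdbe' and 'adeccee':
       a  d  e  c  c  e  e
    0  0  0  0  0  0  0  0
  d 0  0  1  1  1  1  1  1
  b 0  0  1  1  1  1  1  1
  d 0  0  1  1  1  1  1  1
  b 0  0  1  1  1  1  1  1
  e 0  0  1  2  2  2  2  2
LCS: 'de'
LCS length = 2

2


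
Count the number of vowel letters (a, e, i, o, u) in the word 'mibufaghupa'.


Scanning each character of 'mibufaghupa':
  Position 1: 'm' -> consonant (running count: 0)
  Position 2: 'i' -> vowel (running count: 1)
  Position 3: 'b' -> consonant (running count: 1)
  Position 4: 'u' -> vowel (running count: 2)
  Position 5: 'f' -> consonant (running count: 2)
  Position 6: 'a' -> vowel (running count: 3)
  Position 7: 'g' -> consonant (running count: 3)
  Position 8: 'h' -> consonant (running count: 3)
  Position 9: 'u' -> vowel (running count: 4)
  Position 10: 'p' -> consonant (running count: 4)
  Position 11: 'a' -> vowel (running count: 5)
Total vowels: 5

5


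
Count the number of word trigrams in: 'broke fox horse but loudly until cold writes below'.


Word trigrams from [9] words:
  Trigram 1: (broke fox horse)
  Trigram 2: (fox horse but)
  Trigram 3: (horse but loudly)
  Trigram 4: (but loudly until)
  Trigram 5: (loudly until cold)
  Trigram 6: (until cold writes)
  Trigram 7: (cold writes below)
Total word trigrams: 9 - 2 = 7

7


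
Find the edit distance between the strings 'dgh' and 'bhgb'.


Building DP table for s1='dgh' (len 3) and s2='bhgb' (len 4):
       b  h  g  b
    0  1  2  3  4
  d 1  1  2  3  4
  g 2  2  2  2  3
  h 3  3  2  3  3
Edit distance = dp[3][4] = 3

3


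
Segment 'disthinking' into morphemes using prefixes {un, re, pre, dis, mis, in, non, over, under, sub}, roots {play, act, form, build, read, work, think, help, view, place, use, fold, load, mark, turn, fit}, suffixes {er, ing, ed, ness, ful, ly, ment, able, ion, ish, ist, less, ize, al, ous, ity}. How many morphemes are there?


Segmenting 'disthinking' against the inventory:
  'dis' -> prefix (morpheme 1)
  'think' -> root (morpheme 2)
  'ing' -> suffix (morpheme 3)
Total morphemes: 3

3


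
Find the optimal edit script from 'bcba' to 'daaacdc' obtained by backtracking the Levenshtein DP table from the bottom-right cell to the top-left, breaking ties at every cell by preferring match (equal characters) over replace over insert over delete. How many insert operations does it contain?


Edit distance = 6. Backtracking from cell (4, 7) with preference match > replace > insert > delete,
then listing the resulting alignment 'bcba' -> 'daaacdc' left to right:
  Step 1: insert 'd' [insertion #1]
  Step 2: insert 'a' [insertion #2]
  Step 3: insert 'a' [insertion #3]
  Step 4: replace b->a
  Step 5: keep 'c'
  Step 6: replace b->d
  Step 7: replace a->c
Total insertions: 3

3


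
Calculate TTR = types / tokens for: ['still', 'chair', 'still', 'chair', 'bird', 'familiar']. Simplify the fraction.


Tokens: 6
Unique types: ('bird', 'chair', 'familiar', 'still') = 4
TTR = 4/6
Simplify: divide both by 2 -> 2/3
TTR = 2/3

2/3


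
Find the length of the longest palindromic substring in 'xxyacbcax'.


Scanning 'xxyacbcax' for palindromic substrings.
Substring at positions 3-7: 'acbca'.
Check: reverse('acbca') = 'acbca' -> palindrome confirmed.
Neighbouring characters ('y' / 'x') break symmetry, so it cannot extend further.
No longer palindromic substring exists; longest length = 5

5


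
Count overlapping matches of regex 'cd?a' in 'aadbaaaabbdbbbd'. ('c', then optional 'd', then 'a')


Pattern: cd?a means 'c', then optional 'd', then 'a'.
Scanning 'aadbaaaabbdbbbd' position-by-position:
  Pos 0: window 'aad' -> no
  Pos 1: window 'adb' -> no
  Pos 2: window 'dba' -> no
  Pos 3: window 'baa' -> no
  Pos 4: window 'aaa' -> no
  Pos 5: window 'aaa' -> no
  Pos 6: window 'aab' -> no
  Pos 7: window 'abb' -> no
  Pos 8: window 'bbd' -> no
  Pos 9: window 'bdb' -> no
  Pos 10: window 'dbb' -> no
  Pos 11: window 'bbb' -> no
  Pos 12: window 'bbd' -> no
  Pos 13: window 'bd' -> no
  Pos 14: window 'd' -> no
Total matches: 0

0


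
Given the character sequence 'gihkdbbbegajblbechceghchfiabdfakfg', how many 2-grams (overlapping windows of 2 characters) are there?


String 'gihkdbbbegajblbechceghchfiabdfakfg' has length L = 34.
Number of overlapping n-grams = L - n + 1
Substituting: 34 - 2 + 1 = 33

33


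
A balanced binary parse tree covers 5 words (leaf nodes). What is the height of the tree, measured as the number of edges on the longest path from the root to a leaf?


In a balanced binary tree with n leaves the deepest leaf is ceil(log2(n)) edges below the root.
log2(5) = 2.3219
ceil(2.3219) = 3
height (edges) = 3

3


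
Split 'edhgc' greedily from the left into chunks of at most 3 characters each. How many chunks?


'edhgc' has 5 characters.
Chunking with max size 3:
  Chunk 1: 'edh' (positions 0-2)
  Chunk 2: 'gc' (positions 3-4)
Total chunks: ceil(5 / 3) = 2

2


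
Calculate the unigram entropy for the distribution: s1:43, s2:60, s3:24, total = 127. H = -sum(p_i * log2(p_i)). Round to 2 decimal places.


Computing entropy H = -sum(p_i * log2(p_i)):
  s1: p = 43/127 = 0.3386, -p*log2(p) = 0.5290
  s2: p = 60/127 = 0.4724, -p*log2(p) = 0.5111
  s3: p = 24/127 = 0.1890, -p*log2(p) = 0.4542
H = sum of terms = 1.4943
Rounded to 2 decimals: 1.49

1.49


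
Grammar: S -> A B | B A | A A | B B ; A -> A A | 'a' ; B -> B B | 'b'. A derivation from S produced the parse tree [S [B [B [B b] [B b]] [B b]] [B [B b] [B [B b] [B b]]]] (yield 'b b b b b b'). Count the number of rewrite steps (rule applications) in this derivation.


Every bracketed nonterminal node [X ...] in the tree is produced by exactly one rule application.
Reading the tree off as a leftmost derivation:
  Step 1: S  =>  B B   (applied S -> B B)
  Step 2: B B  =>  B B B   (applied B -> B B)
  Step 3: B B B  =>  B B B B   (applied B -> B B)
  Step 4: B B B B  =>  b B B B   (applied B -> b)
  Step 5: b B B B  =>  b b B B   (applied B -> b)
  Step 6: b b B B  =>  b b b B   (applied B -> b)
  Step 7: b b b B  =>  b b b B B   (applied B -> B B)
  Step 8: b b b B B  =>  b b b b B   (applied B -> b)
  Step 9: b b b b B  =>  b b b b B B   (applied B -> B B)
  Step 10: b b b b B B  =>  b b b b b B   (applied B -> b)
  Step 11: b b b b b B  =>  b b b b b b   (applied B -> b)
Final yield: b b b b b b
Total rewrite steps: 11

11


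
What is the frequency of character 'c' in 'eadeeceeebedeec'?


Scanning 'eadeeceeebedeec' for 'c':
  Position 5: 'c' -> MATCH (count: 1)
  Position 14: 'c' -> MATCH (count: 2)
Total occurrences of 'c': 2

2


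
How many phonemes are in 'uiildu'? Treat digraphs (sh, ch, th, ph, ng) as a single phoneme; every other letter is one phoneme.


Parsing 'uiildu' greedily, digraphs first:
  'u' -> vowel phoneme (phonemes so far: 1)
  'i' -> vowel phoneme (phonemes so far: 2)
  'i' -> vowel phoneme (phonemes so far: 3)
  'l' -> consonant phoneme (phonemes so far: 4)
  'd' -> consonant phoneme (phonemes so far: 5)
  'u' -> vowel phoneme (phonemes so far: 6)
Total phonemes: 6

6


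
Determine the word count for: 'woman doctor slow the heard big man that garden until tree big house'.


Counting words by splitting on spaces:
  Word 1: 'woman'
  Word 2: 'doctor'
  Word 3: 'slow'
  Word 4: 'the'
  Word 5: 'heard'
  Word 6: 'big'
  Word 7: 'man'
  Word 8: 'that'
  Word 9: 'garden'
  Word 10: 'until'
  Word 11: 'tree'
  Word 12: 'big'
  Word 13: 'house'
Total words: 13

13


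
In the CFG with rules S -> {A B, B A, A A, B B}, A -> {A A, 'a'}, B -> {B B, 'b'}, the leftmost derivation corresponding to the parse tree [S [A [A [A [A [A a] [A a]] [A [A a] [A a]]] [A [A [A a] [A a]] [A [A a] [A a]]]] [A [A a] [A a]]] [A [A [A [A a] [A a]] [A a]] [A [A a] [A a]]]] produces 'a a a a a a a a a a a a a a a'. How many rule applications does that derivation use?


Every bracketed nonterminal node [X ...] in the tree is produced by exactly one rule application.
Reading the tree off as a leftmost derivation:
  Step 1: S  =>  A A   (applied S -> A A)
  Step 2: A A  =>  A A A   (applied A -> A A)
  Step 3: A A A  =>  A A A A   (applied A -> A A)
  Step 4: A A A A  =>  A A A A A   (applied A -> A A)
  Step 5: A A A A A  =>  A A A A A A   (applied A -> A A)
  Step 6: A A A A A A  =>  a A A A A A   (applied A -> a)
  Step 7: a A A A A A  =>  a a A A A A   (applied A -> a)
  Step 8: a a A A A A  =>  a a A A A A A   (applied A -> A A)
  Step 9: a a A A A A A  =>  a a a A A A A   (applied A -> a)
  Step 10: a a a A A A A  =>  a a a a A A A   (applied A -> a)
  Step 11: a a a a A A A  =>  a a a a A A A A   (applied A -> A A)
  Step 12: a a a a A A A A  =>  a a a a A A A A A   (applied A -> A A)
  Step 13: a a a a A A A A A  =>  a a a a a A A A A   (applied A -> a)
  Step 14: a a a a a A A A A  =>  a a a a a a A A A   (applied A -> a)
  Step 15: a a a a a a A A A  =>  a a a a a a A A A A   (applied A -> A A)
  Step 16: a a a a a a A A A A  =>  a a a a a a a A A A   (applied A -> a)
  Step 17: a a a a a a a A A A  =>  a a a a a a a a A A   (applied A -> a)
  Step 18: a a a a a a a a A A  =>  a a a a a a a a A A A   (applied A -> A A)
  Step 19: a a a a a a a a A A A  =>  a a a a a a a a a A A   (applied A -> a)
  Step 20: a a a a a a a a a A A  =>  a a a a a a a a a a A   (applied A -> a)
  Step 21: a a a a a a a a a a A  =>  a a a a a a a a a a A A   (applied A -> A A)
  Step 22: a a a a a a a a a a A A  =>  a a a a a a a a a a A A A   (applied A -> A A)
  Step 23: a a a a a a a a a a A A A  =>  a a a a a a a a a a A A A A   (applied A -> A A)
  Step 24: a a a a a a a a a a A A A A  =>  a a a a a a a a a a a A A A   (applied A -> a)
  Step 25: a a a a a a a a a a a A A A  =>  a a a a a a a a a a a a A A   (applied A -> a)
  Step 26: a a a a a a a a a a a a A A  =>  a a a a a a a a a a a a a A   (applied A -> a)
  Step 27: a a a a a a a a a a a a a A  =>  a a a a a a a a a a a a a A A   (applied A -> A A)
  Step 28: a a a a a a a a a a a a a A A  =>  a a a a a a a a a a a a a a A   (applied A -> a)
  Step 29: a a a a a a a a a a a a a a A  =>  a a a a a a a a a a a a a a a   (applied A -> a)
Final yield: a a a a a a a a a a a a a a a
Total rewrite steps: 29

29


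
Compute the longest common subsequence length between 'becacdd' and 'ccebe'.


DP table for LCS of 'becacdd' and 'ccebe':
       c  c  e  b  e
    0  0  0  0  0  0
  b 0  0  0  0  1  1
  e 0  0  0  1  1  2
  c 0  1  1  1  1  2
  a 0  1  1  1  1  2
  c 0  1  2  2  2  2
  d 0  1  2  2  2  2
  d 0  1  2  2  2  2
LCS: 'be'
LCS length = 2

2


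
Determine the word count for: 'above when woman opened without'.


Counting words by splitting on spaces:
  Word 1: 'above'
  Word 2: 'when'
  Word 3: 'woman'
  Word 4: 'opened'
  Word 5: 'without'
Total words: 5

5


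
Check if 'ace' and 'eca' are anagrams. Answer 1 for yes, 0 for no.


Sort characters of 'ace': 'ace'
Sort characters of 'eca': 'ace'
Sorted forms match -> they ARE anagrams
Result: 1

1


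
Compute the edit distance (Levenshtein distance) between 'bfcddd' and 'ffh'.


Building DP table for s1='bfcddd' (len 6) and s2='ffh' (len 3):
       f  f  h
    0  1  2  3
  b 1  1  2  3
  f 2  1  1  2
  c 3  2  2  2
  d 4  3  3  3
  d 5  4  4  4
  d 6  5  5  5
Edit distance = dp[6][3] = 5

5


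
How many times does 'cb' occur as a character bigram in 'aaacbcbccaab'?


Scanning 'aaacbcbccaab' for bigram 'cb':
  Position 0: 'aa' -> no
  Position 1: 'aa' -> no
  Position 2: 'ac' -> no
  Position 3: 'cb' -> MATCH
  Position 4: 'bc' -> no
  Position 5: 'cb' -> MATCH
  Position 6: 'bc' -> no
  Position 7: 'cc' -> no
  Position 8: 'ca' -> no
  Position 9: 'aa' -> no
  Position 10: 'ab' -> no
Total matches: 2

2


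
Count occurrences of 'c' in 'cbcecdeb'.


Scanning 'cbcecdeb' for 'c':
  Position 0: 'c' -> MATCH (count: 1)
  Position 2: 'c' -> MATCH (count: 2)
  Position 4: 'c' -> MATCH (count: 3)
Total occurrences of 'c': 3

3


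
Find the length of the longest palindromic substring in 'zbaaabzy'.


Scanning 'zbaaabzy' for palindromic substrings.
Substring at positions 0-6: 'zbaaabz'.
Check: reverse('zbaaabz') = 'zbaaabz' -> palindrome confirmed.
Neighbouring characters ('-' / 'y') break symmetry, so it cannot extend further.
No longer palindromic substring exists; longest length = 7

7


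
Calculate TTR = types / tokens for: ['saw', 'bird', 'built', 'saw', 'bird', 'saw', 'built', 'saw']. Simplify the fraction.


Tokens: 8
Unique types: ('bird', 'built', 'saw') = 3
TTR = 3/8
Already in lowest terms.

3/8


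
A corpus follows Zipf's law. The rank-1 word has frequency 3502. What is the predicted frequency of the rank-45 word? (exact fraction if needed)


Zipf's law: freq(rank) = f1 / rank
f1 = 3502, rank = 45
freq = 3502 / 45
GCD(3502, 45) = 1
Simplified: 3502/45

3502/45


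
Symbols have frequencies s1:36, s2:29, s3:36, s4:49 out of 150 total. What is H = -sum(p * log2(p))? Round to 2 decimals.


Computing entropy H = -sum(p_i * log2(p_i)):
  s1: p = 36/150 = 0.2400, -p*log2(p) = 0.4941
  s2: p = 29/150 = 0.1933, -p*log2(p) = 0.4584
  s3: p = 36/150 = 0.2400, -p*log2(p) = 0.4941
  s4: p = 49/150 = 0.3267, -p*log2(p) = 0.5273
H = sum of terms = 1.9739
Rounded to 2 decimals: 1.97

1.97


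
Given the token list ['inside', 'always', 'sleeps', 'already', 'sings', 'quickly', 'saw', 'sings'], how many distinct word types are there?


Listing all tokens and tracking unique types:
  Token 1: 'inside' -> NEW (unique so far: 1)
  Token 2: 'always' -> NEW (unique so far: 2)
  Token 3: 'sleeps' -> NEW (unique so far: 3)
  Token 4: 'already' -> NEW (unique so far: 4)
  Token 5: 'sings' -> NEW (unique so far: 5)
  Token 6: 'quickly' -> NEW (unique so far: 6)
  Token 7: 'saw' -> NEW (unique so far: 7)
  Token 8: 'sings' -> duplicate (unique so far: 7)
Unique types: ('already', 'always', 'inside', 'quickly', 'saw', 'sings', 'sleeps')
Vocabulary size: 7

7


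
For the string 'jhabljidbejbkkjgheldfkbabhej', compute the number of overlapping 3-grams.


String 'jhabljidbejbkkjgheldfkbabhej' has length L = 28.
Number of overlapping n-grams = L - n + 1
Substituting: 28 - 3 + 1 = 26

26


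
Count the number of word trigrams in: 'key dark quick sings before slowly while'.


Word trigrams from [7] words:
  Trigram 1: (key dark quick)
  Trigram 2: (dark quick sings)
  Trigram 3: (quick sings before)
  Trigram 4: (sings before slowly)
  Trigram 5: (before slowly while)
Total word trigrams: 7 - 2 = 5

5


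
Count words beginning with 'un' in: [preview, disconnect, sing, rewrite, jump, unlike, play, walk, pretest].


Checking each word for prefix 'un':
  'preview' -> no (count: 0)
  'disconnect' -> no (count: 0)
  'sing' -> no (count: 0)
  'rewrite' -> no (count: 0)
  'jump' -> no (count: 0)
  'unlike' -> YES, starts with 'un' (count: 1)
  'play' -> no (count: 1)
  'walk' -> no (count: 1)
  'pretest' -> no (count: 1)
Total with prefix 'un': 1

1


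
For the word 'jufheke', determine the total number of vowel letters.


Scanning each character of 'jufheke':
  Position 1: 'j' -> consonant (running count: 0)
  Position 2: 'u' -> vowel (running count: 1)
  Position 3: 'f' -> consonant (running count: 1)
  Position 4: 'h' -> consonant (running count: 1)
  Position 5: 'e' -> vowel (running count: 2)
  Position 6: 'k' -> consonant (running count: 2)
  Position 7: 'e' -> vowel (running count: 3)
Total vowels: 3

3


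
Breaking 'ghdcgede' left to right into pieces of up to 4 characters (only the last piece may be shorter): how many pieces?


'ghdcgede' has 8 characters.
Chunking with max size 4:
  Chunk 1: 'ghdc' (positions 0-3)
  Chunk 2: 'gede' (positions 4-7)
Total chunks: ceil(8 / 4) = 2

2


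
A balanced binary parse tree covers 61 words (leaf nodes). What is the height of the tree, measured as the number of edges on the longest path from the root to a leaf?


In a balanced binary tree with n leaves the deepest leaf is ceil(log2(n)) edges below the root.
log2(61) = 5.9307
ceil(5.9307) = 6
height (edges) = 6

6


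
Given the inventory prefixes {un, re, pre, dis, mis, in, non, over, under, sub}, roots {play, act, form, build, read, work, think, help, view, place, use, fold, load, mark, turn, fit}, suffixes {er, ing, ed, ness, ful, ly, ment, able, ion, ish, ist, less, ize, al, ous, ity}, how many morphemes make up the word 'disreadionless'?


Segmenting 'disreadionless' against the inventory:
  'dis' -> prefix (morpheme 1)
  'read' -> root (morpheme 2)
  'ion' -> suffix (morpheme 3)
  'less' -> suffix (morpheme 4)
Total morphemes: 4

4
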